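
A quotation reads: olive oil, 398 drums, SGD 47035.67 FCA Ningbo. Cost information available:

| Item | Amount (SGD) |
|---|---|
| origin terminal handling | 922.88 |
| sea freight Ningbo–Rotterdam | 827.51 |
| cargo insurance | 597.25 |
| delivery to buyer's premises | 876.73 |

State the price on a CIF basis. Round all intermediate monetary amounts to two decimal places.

Not relevant to the conversion: delivery — on the buyer under both terms; not part of either seller's price.
From FCA to CIF, the seller additionally bears: origin terminal, freight, insurance.
CIF price = 47035.67 + 922.88 + 827.51 + 597.25 = 49383.31

CIF price: SGD 49383.31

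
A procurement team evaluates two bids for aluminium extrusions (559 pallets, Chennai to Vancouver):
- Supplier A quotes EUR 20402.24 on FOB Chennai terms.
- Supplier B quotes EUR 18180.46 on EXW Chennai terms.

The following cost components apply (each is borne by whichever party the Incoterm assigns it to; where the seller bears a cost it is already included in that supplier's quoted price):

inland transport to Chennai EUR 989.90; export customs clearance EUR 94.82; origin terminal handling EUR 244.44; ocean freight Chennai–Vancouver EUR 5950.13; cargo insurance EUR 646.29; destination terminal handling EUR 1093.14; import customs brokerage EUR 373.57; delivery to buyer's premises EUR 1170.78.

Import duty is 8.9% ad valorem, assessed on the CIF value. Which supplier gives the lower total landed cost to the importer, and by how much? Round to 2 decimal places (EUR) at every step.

Supplier B is cheaper by EUR 972.06

Supplier A (FOB):
CIF value = FOB price + freight + insurance = 20402.24 + 5950.13 + 646.29 = 26998.66
Import duty = 26998.66 × 8.9% = 2402.88
Buyer bears (A): 5950.13 + 646.29 + 1093.14 + 373.57 + 1170.78 = 9233.91
Landed cost (A) = invoice 20402.24 + 9233.91 + duty 2402.88 = 32039.03
Supplier B (EXW):
CIF value = EXW price + inland to port + export clearance + origin terminal + freight + insurance = 18180.46 + 989.90 + 94.82 + 244.44 + 5950.13 + 646.29 = 26106.04
Import duty = 26106.04 × 8.9% = 2323.44
Buyer bears (B): 989.90 + 94.82 + 244.44 + 5950.13 + 646.29 + 1093.14 + 373.57 + 1170.78 = 10563.07
Landed cost (B) = invoice 18180.46 + 10563.07 + duty 2323.44 = 31066.97
Difference = |32039.03 − 31066.97| = 972.06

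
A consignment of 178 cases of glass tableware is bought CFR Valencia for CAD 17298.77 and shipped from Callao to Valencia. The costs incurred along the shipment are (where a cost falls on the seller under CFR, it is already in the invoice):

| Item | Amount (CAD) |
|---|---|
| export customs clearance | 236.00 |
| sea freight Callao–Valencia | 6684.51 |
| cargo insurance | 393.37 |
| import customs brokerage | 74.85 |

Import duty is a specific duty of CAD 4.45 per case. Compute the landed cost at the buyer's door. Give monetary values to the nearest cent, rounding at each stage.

Total landed cost: CAD 18559.09

CFR: the seller pays costs through ocean freight to the destination port, but not insurance.
Already in the invoice (seller's account under CFR): export clearance, freight — exclude.
CIF value = CFR price + insurance = 17298.77 + 393.37 = 17692.14
Import duty = 178 × 4.45 = 792.10
Buyer bears: insurance 393.37 + brokerage 74.85 + duty 792.10 = 1260.32
Landed cost = invoice 17298.77 + 1260.32 = 18559.09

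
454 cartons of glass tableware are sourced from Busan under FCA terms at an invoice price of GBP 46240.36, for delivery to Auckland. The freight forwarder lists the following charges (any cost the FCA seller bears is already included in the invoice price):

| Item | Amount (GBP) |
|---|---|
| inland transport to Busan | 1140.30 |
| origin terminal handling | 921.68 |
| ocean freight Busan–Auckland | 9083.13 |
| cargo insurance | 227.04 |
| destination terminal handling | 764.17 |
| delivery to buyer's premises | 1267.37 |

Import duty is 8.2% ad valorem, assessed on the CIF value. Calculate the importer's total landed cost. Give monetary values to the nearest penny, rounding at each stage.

Total landed cost: GBP 63134.47

FCA: the seller delivers export-cleared goods to the carrier; the buyer bears costs from that point.
Already in the invoice (seller's account under FCA): inland to port — exclude.
CIF value = FCA price + origin terminal + freight + insurance = 46240.36 + 921.68 + 9083.13 + 227.04 = 56472.21
Import duty = 56472.21 × 8.2% = 4630.72
Buyer bears: origin terminal 921.68 + freight 9083.13 + insurance 227.04 + destination terminal 764.17 + delivery 1267.37 + duty 4630.72 = 16894.11
Landed cost = invoice 46240.36 + 16894.11 = 63134.47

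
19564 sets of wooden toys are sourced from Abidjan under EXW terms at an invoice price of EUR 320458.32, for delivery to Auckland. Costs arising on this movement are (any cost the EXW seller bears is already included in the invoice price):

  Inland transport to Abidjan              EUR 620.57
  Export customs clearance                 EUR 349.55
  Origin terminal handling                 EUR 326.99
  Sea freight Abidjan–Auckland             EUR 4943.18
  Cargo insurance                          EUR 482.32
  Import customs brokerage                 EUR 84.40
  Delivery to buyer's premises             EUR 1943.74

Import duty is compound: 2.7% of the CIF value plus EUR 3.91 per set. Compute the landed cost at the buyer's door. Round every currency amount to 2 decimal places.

EXW: the seller makes goods available at their premises; the buyer bears all onward costs.
CIF value = EXW price + inland to port + export clearance + origin terminal + freight + insurance = 320458.32 + 620.57 + 349.55 + 326.99 + 4943.18 + 482.32 = 327180.93
Ad valorem component: 327180.93 × 2.7% = 8833.89
Specific component: 19564 × 3.91 = 76495.24
Import duty = 8833.89 + 76495.24 = 85329.13
Buyer bears: inland to port 620.57 + export clearance 349.55 + origin terminal 326.99 + freight 4943.18 + insurance 482.32 + brokerage 84.40 + delivery 1943.74 + duty 85329.13 = 94079.88
Landed cost = invoice 320458.32 + 94079.88 = 414538.20

Total landed cost: EUR 414538.20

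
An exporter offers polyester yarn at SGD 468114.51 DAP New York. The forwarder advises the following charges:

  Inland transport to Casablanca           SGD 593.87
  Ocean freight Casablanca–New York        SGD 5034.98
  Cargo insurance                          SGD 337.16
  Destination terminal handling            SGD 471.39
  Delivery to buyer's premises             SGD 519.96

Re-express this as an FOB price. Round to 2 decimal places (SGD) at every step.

Not relevant to the conversion: inland to port — on the seller under both DAP and FOB; already in the DAP price and stays in the FOB price.
From DAP to FOB, the seller no longer bears: freight, insurance, destination terminal, delivery.
FOB price = 468114.51 − 5034.98 − 337.16 − 471.39 − 519.96 = 461751.02

FOB price: SGD 461751.02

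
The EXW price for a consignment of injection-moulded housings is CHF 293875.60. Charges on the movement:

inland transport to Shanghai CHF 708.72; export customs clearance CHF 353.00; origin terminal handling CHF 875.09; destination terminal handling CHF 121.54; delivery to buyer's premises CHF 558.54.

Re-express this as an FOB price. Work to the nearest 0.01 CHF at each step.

Not relevant to the conversion: delivery, destination terminal — on the buyer under both terms; not part of either seller's price.
From EXW to FOB, the seller additionally bears: inland to port, export clearance, origin terminal.
FOB price = 293875.60 + 708.72 + 353.00 + 875.09 = 295812.41

FOB price: CHF 295812.41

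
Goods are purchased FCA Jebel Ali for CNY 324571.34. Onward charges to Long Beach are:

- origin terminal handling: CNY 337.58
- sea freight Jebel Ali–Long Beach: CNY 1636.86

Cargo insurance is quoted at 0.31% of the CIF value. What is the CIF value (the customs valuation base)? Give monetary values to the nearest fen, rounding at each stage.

Let C be the CIF value. C = FCA price + pre-shipment costs + freight + 0.31% × C
C − 0.31% × C = 324571.34 + 337.58 + 1636.86
0.9969 × C = 326545.78
C = 326545.78 / 0.9969 = 327561.22
Insurance premium = 0.31% × 327561.22 = 1015.44

CIF value: CNY 327561.22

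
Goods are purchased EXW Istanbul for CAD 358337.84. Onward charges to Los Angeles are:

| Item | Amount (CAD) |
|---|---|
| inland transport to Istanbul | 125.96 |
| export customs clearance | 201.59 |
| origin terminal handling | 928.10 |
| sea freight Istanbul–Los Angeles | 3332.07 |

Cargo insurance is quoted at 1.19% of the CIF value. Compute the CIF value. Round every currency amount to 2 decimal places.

Let C be the CIF value. C = EXW price + pre-shipment costs + freight + 1.19% × C
C − 1.19% × C = 358337.84 + 125.96 + 201.59 + 928.10 + 3332.07
0.9881 × C = 362925.56
C = 362925.56 / 0.9881 = 367296.39
Insurance premium = 1.19% × 367296.39 = 4370.83

CIF value: CAD 367296.39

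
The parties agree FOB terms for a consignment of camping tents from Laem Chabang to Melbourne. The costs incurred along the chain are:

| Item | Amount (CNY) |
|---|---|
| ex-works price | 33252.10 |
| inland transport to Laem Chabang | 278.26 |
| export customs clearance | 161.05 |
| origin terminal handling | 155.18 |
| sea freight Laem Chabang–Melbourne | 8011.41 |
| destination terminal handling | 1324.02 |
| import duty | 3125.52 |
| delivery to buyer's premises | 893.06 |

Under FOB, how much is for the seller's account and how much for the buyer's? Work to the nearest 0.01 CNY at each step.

FOB: the seller bears costs until goods are on board at the origin port; the buyer bears freight, insurance and all costs thereafter.
Seller's account: goods 33252.10 + inland to port 278.26 + export clearance 161.05 + origin terminal 155.18 = 33846.59
Buyer's account: freight 8011.41 + destination terminal 1324.02 + duty 3125.52 + delivery 893.06 = 13354.01

Seller: CNY 33846.59; buyer: CNY 13354.01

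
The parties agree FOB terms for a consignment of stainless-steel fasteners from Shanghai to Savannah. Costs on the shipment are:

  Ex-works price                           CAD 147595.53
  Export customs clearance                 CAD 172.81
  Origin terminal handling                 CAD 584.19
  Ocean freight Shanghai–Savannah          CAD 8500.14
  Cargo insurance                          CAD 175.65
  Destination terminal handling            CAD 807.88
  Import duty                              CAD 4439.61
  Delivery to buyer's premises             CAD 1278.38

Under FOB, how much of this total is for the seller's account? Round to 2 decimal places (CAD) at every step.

Seller's account: CAD 148352.53

FOB: the seller bears costs until goods are on board at the origin port; the buyer bears freight, insurance and all costs thereafter.
Seller's account: goods 147595.53 + export clearance 172.81 + origin terminal 584.19 = 148352.53
Buyer's account: freight 8500.14 + insurance 175.65 + destination terminal 807.88 + duty 4439.61 + delivery 1278.38 = 15201.66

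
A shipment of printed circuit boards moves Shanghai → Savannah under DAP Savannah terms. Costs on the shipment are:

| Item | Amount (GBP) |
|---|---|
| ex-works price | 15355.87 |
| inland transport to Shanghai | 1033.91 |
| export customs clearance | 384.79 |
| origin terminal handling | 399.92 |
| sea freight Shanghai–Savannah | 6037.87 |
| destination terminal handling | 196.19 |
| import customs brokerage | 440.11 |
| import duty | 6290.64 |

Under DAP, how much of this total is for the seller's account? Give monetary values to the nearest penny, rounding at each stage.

Seller's account: GBP 23408.55

DAP: the seller bears all costs to the named destination except import duty and clearance.
Seller's account: goods 15355.87 + inland to port 1033.91 + export clearance 384.79 + origin terminal 399.92 + freight 6037.87 + destination terminal 196.19 = 23408.55
Buyer's account: brokerage 440.11 + duty 6290.64 = 6730.75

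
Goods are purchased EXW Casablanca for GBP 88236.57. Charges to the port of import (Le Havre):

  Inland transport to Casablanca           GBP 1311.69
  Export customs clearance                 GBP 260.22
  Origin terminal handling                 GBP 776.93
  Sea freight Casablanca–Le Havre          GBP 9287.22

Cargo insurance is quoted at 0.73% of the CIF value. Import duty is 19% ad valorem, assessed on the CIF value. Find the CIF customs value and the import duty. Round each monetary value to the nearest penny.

Let C be the CIF value. C = EXW price + pre-shipment costs + freight + 0.73% × C
C − 0.73% × C = 88236.57 + 1311.69 + 260.22 + 776.93 + 9287.22
0.9927 × C = 99872.63
C = 99872.63 / 0.9927 = 100607.06
Insurance premium = 0.73% × 100607.06 = 734.43
Import duty = 100607.06 × 19% = 19115.34

CIF value: GBP 100607.06; import duty: GBP 19115.34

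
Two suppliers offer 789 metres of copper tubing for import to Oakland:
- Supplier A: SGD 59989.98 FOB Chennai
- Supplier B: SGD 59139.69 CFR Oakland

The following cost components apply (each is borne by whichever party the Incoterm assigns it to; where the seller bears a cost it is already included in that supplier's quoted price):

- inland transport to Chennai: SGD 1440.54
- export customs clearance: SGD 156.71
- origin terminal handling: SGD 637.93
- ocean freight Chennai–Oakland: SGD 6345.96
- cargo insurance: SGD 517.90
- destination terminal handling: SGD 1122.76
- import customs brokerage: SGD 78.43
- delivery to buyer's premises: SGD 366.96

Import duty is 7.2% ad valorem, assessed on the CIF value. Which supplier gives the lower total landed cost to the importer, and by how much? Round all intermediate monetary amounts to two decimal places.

Supplier A (FOB):
CIF value = FOB price + freight + insurance = 59989.98 + 6345.96 + 517.90 = 66853.84
Import duty = 66853.84 × 7.2% = 4813.48
Buyer bears (A): 6345.96 + 517.90 + 1122.76 + 78.43 + 366.96 = 8432.01
Landed cost (A) = invoice 59989.98 + 8432.01 + duty 4813.48 = 73235.47
Supplier B (CFR):
CIF value = CFR price + insurance = 59139.69 + 517.90 = 59657.59
Import duty = 59657.59 × 7.2% = 4295.35
Buyer bears (B): 517.90 + 1122.76 + 78.43 + 366.96 = 2086.05
Landed cost (B) = invoice 59139.69 + 2086.05 + duty 4295.35 = 65521.09
Difference = |73235.47 − 65521.09| = 7714.38

Supplier B is cheaper by SGD 7714.38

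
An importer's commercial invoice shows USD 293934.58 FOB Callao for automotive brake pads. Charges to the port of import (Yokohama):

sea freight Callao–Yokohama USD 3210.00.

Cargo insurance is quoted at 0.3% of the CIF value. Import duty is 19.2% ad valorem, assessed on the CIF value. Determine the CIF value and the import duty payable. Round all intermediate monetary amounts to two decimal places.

CIF value: USD 298038.70; import duty: USD 57223.43

Let C be the CIF value. C = FOB price + freight + 0.3% × C
C − 0.3% × C = 293934.58 + 3210.00
0.997 × C = 297144.58
C = 297144.58 / 0.997 = 298038.70
Insurance premium = 0.3% × 298038.70 = 894.12
Import duty = 298038.70 × 19.2% = 57223.43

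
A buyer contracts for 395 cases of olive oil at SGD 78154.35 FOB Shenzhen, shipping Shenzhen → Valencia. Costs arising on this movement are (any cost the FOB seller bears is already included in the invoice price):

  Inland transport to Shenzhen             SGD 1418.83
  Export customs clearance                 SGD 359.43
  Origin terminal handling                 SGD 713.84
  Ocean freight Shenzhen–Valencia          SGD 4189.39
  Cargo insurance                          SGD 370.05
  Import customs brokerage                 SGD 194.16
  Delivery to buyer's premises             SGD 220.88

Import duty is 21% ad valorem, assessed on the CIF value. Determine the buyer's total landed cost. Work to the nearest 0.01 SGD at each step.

Total landed cost: SGD 100498.73

FOB: the seller bears costs until goods are on board at the origin port; the buyer bears freight, insurance and all costs thereafter.
Already in the invoice (seller's account under FOB): inland to port, export clearance, origin terminal — exclude.
CIF value = FOB price + freight + insurance = 78154.35 + 4189.39 + 370.05 = 82713.79
Import duty = 82713.79 × 21% = 17369.90
Buyer bears: freight 4189.39 + insurance 370.05 + brokerage 194.16 + delivery 220.88 + duty 17369.90 = 22344.38
Landed cost = invoice 78154.35 + 22344.38 = 100498.73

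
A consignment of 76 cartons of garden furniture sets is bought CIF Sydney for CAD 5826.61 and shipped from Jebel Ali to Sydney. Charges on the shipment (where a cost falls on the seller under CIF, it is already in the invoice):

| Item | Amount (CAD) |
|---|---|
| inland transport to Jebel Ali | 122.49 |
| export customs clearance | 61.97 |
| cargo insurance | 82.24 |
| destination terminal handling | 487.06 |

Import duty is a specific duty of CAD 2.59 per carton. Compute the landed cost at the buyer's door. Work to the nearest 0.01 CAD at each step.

Total landed cost: CAD 6510.51

CIF: the seller pays costs through ocean freight and marine insurance to the destination port.
Already in the invoice (seller's account under CIF): inland to port, export clearance, insurance — exclude.
The CIF price already equals the CIF value: 5826.61
Import duty = 76 × 2.59 = 196.84
Buyer bears: destination terminal 487.06 + duty 196.84 = 683.90
Landed cost = invoice 5826.61 + 683.90 = 6510.51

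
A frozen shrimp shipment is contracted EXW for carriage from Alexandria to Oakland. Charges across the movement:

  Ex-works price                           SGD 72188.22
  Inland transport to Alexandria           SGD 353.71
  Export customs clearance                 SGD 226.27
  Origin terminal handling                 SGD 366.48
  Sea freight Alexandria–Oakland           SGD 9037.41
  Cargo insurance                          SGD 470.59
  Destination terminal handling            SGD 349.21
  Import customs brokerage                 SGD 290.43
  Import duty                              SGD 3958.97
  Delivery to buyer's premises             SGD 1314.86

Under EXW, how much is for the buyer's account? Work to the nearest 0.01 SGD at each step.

EXW: the seller makes goods available at their premises; the buyer bears all onward costs.
Seller's account: goods 72188.22 = 72188.22
Buyer's account: inland to port 353.71 + export clearance 226.27 + origin terminal 366.48 + freight 9037.41 + insurance 470.59 + destination terminal 349.21 + brokerage 290.43 + duty 3958.97 + delivery 1314.86 = 16367.93

Buyer's account: SGD 16367.93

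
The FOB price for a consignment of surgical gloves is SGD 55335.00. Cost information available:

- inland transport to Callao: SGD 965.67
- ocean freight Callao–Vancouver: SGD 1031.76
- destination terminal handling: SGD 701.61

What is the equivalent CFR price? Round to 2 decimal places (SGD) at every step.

Not relevant to the conversion: inland to port — on the seller under both FOB and CFR; already in the FOB price and stays in the CFR price. destination terminal — on the buyer under both terms; not part of either seller's price.
From FOB to CFR, the seller additionally bears: freight.
CFR price = 55335.00 + 1031.76 = 56366.76

CFR price: SGD 56366.76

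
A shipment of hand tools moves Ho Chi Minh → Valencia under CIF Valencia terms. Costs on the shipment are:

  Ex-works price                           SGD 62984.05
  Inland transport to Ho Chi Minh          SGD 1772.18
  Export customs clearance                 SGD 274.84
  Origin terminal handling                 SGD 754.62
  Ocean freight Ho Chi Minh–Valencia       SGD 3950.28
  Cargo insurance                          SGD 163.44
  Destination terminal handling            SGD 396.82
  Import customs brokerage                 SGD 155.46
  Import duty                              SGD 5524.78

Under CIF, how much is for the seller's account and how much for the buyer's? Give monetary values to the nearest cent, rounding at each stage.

CIF: the seller pays costs through ocean freight and marine insurance to the destination port.
Seller's account: goods 62984.05 + inland to port 1772.18 + export clearance 274.84 + origin terminal 754.62 + freight 3950.28 + insurance 163.44 = 69899.41
Buyer's account: destination terminal 396.82 + brokerage 155.46 + duty 5524.78 = 6077.06

Seller: SGD 69899.41; buyer: SGD 6077.06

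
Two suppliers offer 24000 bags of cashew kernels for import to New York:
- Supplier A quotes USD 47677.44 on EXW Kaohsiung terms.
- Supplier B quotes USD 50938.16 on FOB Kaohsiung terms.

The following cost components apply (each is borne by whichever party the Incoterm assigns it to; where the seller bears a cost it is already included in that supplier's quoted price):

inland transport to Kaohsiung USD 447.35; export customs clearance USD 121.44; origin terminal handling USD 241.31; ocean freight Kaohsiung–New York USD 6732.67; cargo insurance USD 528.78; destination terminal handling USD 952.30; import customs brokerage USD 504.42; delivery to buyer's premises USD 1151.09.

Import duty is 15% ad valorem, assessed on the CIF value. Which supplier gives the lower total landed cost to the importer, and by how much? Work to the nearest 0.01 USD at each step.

Supplier A (EXW):
CIF value = EXW price + inland to port + export clearance + origin terminal + freight + insurance = 47677.44 + 447.35 + 121.44 + 241.31 + 6732.67 + 528.78 = 55748.99
Import duty = 55748.99 × 15% = 8362.35
Buyer bears (A): 447.35 + 121.44 + 241.31 + 6732.67 + 528.78 + 952.30 + 504.42 + 1151.09 = 10679.36
Landed cost (A) = invoice 47677.44 + 10679.36 + duty 8362.35 = 66719.15
Supplier B (FOB):
CIF value = FOB price + freight + insurance = 50938.16 + 6732.67 + 528.78 = 58199.61
Import duty = 58199.61 × 15% = 8729.94
Buyer bears (B): 6732.67 + 528.78 + 952.30 + 504.42 + 1151.09 = 9869.26
Landed cost (B) = invoice 50938.16 + 9869.26 + duty 8729.94 = 69537.36
Difference = |66719.15 − 69537.36| = 2818.21

Supplier A is cheaper by USD 2818.21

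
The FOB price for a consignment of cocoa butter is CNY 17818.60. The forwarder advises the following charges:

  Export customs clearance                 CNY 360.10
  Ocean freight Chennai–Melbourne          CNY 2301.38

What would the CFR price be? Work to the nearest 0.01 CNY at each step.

CFR price: CNY 20119.98

Not relevant to the conversion: export clearance — on the seller under both FOB and CFR; already in the FOB price and stays in the CFR price.
From FOB to CFR, the seller additionally bears: freight.
CFR price = 17818.60 + 2301.38 = 20119.98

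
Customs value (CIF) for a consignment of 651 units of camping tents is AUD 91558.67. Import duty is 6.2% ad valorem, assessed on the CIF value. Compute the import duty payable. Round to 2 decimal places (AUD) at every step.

Import duty: AUD 5676.64

Import duty = 91558.67 × 6.2% = 5676.64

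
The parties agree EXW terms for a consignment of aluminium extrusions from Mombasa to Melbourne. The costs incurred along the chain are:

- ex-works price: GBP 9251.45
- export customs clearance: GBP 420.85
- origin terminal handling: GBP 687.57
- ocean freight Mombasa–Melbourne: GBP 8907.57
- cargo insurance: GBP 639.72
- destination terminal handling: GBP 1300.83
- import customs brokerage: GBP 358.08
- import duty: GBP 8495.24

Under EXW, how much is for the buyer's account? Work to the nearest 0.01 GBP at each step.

EXW: the seller makes goods available at their premises; the buyer bears all onward costs.
Seller's account: goods 9251.45 = 9251.45
Buyer's account: export clearance 420.85 + origin terminal 687.57 + freight 8907.57 + insurance 639.72 + destination terminal 1300.83 + brokerage 358.08 + duty 8495.24 = 20809.86

Buyer's account: GBP 20809.86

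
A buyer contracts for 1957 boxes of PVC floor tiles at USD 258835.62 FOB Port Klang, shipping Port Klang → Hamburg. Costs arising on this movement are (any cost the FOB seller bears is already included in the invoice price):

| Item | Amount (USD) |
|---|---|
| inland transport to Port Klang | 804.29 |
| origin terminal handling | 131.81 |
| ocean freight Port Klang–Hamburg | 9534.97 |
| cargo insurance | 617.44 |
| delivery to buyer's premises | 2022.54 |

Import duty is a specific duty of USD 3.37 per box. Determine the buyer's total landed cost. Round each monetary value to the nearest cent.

Total landed cost: USD 277605.66

FOB: the seller bears costs until goods are on board at the origin port; the buyer bears freight, insurance and all costs thereafter.
Already in the invoice (seller's account under FOB): inland to port, origin terminal — exclude.
CIF value = FOB price + freight + insurance = 258835.62 + 9534.97 + 617.44 = 268988.03
Import duty = 1957 × 3.37 = 6595.09
Buyer bears: freight 9534.97 + insurance 617.44 + delivery 2022.54 + duty 6595.09 = 18770.04
Landed cost = invoice 258835.62 + 18770.04 = 277605.66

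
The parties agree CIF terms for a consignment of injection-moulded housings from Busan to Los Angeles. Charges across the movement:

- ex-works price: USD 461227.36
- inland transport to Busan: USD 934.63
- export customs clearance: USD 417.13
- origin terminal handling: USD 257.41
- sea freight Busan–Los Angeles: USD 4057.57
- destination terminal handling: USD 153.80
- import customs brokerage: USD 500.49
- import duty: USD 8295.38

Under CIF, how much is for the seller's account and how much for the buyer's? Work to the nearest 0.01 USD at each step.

CIF: the seller pays costs through ocean freight and marine insurance to the destination port.
Seller's account: goods 461227.36 + inland to port 934.63 + export clearance 417.13 + origin terminal 257.41 + freight 4057.57 = 466894.10
Buyer's account: destination terminal 153.80 + brokerage 500.49 + duty 8295.38 = 8949.67

Seller: USD 466894.10; buyer: USD 8949.67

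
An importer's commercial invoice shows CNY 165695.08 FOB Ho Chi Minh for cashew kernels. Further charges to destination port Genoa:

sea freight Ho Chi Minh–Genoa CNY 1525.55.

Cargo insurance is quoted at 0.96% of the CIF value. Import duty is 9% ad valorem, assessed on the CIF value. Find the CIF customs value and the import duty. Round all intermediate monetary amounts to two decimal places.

CIF value: CNY 168841.51; import duty: CNY 15195.74

Let C be the CIF value. C = FOB price + freight + 0.96% × C
C − 0.96% × C = 165695.08 + 1525.55
0.9904 × C = 167220.63
C = 167220.63 / 0.9904 = 168841.51
Insurance premium = 0.96% × 168841.51 = 1620.88
Import duty = 168841.51 × 9% = 15195.74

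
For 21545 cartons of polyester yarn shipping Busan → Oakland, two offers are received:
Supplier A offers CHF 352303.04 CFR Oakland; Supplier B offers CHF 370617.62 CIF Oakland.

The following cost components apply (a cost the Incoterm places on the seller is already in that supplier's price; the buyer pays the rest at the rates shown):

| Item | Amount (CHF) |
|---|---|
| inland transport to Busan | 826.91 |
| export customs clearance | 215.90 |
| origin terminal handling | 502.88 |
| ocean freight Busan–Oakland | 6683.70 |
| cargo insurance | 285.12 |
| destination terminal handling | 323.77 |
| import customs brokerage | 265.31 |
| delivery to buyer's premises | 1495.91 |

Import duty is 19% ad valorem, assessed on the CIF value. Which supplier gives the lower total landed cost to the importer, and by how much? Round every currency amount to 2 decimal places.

Supplier A (CFR):
CIF value = CFR price + insurance = 352303.04 + 285.12 = 352588.16
Import duty = 352588.16 × 19% = 66991.75
Buyer bears (A): 285.12 + 323.77 + 265.31 + 1495.91 = 2370.11
Landed cost (A) = invoice 352303.04 + 2370.11 + duty 66991.75 = 421664.90
Supplier B (CIF):
The CIF price already equals the CIF value: 370617.62
Import duty = 370617.62 × 19% = 70417.35
Buyer bears (B): 323.77 + 265.31 + 1495.91 = 2084.99
Landed cost (B) = invoice 370617.62 + 2084.99 + duty 70417.35 = 443119.96
Difference = |421664.90 − 443119.96| = 21455.06

Supplier A is cheaper by CHF 21455.06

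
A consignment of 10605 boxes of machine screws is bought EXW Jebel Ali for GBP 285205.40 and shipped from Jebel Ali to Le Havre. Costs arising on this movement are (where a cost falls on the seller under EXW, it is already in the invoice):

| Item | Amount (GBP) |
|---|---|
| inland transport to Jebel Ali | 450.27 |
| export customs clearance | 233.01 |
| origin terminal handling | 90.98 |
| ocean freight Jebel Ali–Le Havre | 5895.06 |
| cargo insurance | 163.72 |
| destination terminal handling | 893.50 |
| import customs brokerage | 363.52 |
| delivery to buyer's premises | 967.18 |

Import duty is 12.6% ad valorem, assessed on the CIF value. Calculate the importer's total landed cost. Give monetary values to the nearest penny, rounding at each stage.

EXW: the seller makes goods available at their premises; the buyer bears all onward costs.
CIF value = EXW price + inland to port + export clearance + origin terminal + freight + insurance = 285205.40 + 450.27 + 233.01 + 90.98 + 5895.06 + 163.72 = 292038.44
Import duty = 292038.44 × 12.6% = 36796.84
Buyer bears: inland to port 450.27 + export clearance 233.01 + origin terminal 90.98 + freight 5895.06 + insurance 163.72 + destination terminal 893.50 + brokerage 363.52 + delivery 967.18 + duty 36796.84 = 45854.08
Landed cost = invoice 285205.40 + 45854.08 = 331059.48

Total landed cost: GBP 331059.48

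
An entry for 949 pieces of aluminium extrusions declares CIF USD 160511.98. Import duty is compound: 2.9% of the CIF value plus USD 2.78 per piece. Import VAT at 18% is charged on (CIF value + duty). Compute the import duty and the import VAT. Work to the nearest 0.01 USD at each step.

Ad valorem component: 160511.98 × 2.9% = 4654.85
Specific component: 949 × 2.78 = 2638.22
Import duty = 4654.85 + 2638.22 = 7293.07
VAT base = CIF + duty = 160511.98 + 7293.07 = 167805.05
Import VAT = 167805.05 × 18% = 30204.91

Import duty: USD 7293.07; import VAT: USD 30204.91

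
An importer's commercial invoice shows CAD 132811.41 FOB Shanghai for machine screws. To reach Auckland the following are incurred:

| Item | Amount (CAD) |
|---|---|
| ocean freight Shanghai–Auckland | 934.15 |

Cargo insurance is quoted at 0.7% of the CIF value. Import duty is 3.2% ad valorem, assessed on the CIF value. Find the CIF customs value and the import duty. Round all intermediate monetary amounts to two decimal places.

Let C be the CIF value. C = FOB price + freight + 0.7% × C
C − 0.7% × C = 132811.41 + 934.15
0.993 × C = 133745.56
C = 133745.56 / 0.993 = 134688.38
Insurance premium = 0.7% × 134688.38 = 942.82
Import duty = 134688.38 × 3.2% = 4310.03

CIF value: CAD 134688.38; import duty: CAD 4310.03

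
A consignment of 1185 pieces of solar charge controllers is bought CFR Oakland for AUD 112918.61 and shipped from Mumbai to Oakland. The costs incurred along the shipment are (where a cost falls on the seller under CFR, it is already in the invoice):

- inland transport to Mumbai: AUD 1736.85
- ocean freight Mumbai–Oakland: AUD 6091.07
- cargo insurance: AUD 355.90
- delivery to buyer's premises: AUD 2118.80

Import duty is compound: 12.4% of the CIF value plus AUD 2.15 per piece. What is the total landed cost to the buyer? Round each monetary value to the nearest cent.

Total landed cost: AUD 131987.10

CFR: the seller pays costs through ocean freight to the destination port, but not insurance.
Already in the invoice (seller's account under CFR): inland to port, freight — exclude.
CIF value = CFR price + insurance = 112918.61 + 355.90 = 113274.51
Ad valorem component: 113274.51 × 12.4% = 14046.04
Specific component: 1185 × 2.15 = 2547.75
Import duty = 14046.04 + 2547.75 = 16593.79
Buyer bears: insurance 355.90 + delivery 2118.80 + duty 16593.79 = 19068.49
Landed cost = invoice 112918.61 + 19068.49 = 131987.10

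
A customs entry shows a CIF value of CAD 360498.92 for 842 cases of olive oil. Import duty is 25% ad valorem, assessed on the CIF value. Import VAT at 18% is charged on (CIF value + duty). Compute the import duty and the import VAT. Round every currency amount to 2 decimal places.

Import duty = 360498.92 × 25% = 90124.73
VAT base = CIF + duty = 360498.92 + 90124.73 = 450623.65
Import VAT = 450623.65 × 18% = 81112.26

Import duty: CAD 90124.73; import VAT: CAD 81112.26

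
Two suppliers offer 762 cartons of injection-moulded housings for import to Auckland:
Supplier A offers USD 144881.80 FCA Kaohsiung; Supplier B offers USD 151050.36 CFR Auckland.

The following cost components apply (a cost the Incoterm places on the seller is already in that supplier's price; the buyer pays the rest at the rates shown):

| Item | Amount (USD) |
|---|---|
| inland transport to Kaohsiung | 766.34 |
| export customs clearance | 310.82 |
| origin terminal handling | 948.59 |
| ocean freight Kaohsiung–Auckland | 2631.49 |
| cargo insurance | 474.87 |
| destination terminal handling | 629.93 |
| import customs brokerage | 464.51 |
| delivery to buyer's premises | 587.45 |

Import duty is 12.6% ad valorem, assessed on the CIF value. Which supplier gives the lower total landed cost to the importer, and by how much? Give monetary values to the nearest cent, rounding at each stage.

Supplier A (FCA):
CIF value = FCA price + origin terminal + freight + insurance = 144881.80 + 948.59 + 2631.49 + 474.87 = 148936.75
Import duty = 148936.75 × 12.6% = 18766.03
Buyer bears (A): 948.59 + 2631.49 + 474.87 + 629.93 + 464.51 + 587.45 = 5736.84
Landed cost (A) = invoice 144881.80 + 5736.84 + duty 18766.03 = 169384.67
Supplier B (CFR):
CIF value = CFR price + insurance = 151050.36 + 474.87 = 151525.23
Import duty = 151525.23 × 12.6% = 19092.18
Buyer bears (B): 474.87 + 629.93 + 464.51 + 587.45 = 2156.76
Landed cost (B) = invoice 151050.36 + 2156.76 + duty 19092.18 = 172299.30
Difference = |169384.67 − 172299.30| = 2914.63

Supplier A is cheaper by USD 2914.63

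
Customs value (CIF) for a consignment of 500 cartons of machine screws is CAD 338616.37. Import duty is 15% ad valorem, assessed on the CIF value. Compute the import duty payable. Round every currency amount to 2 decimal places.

Import duty: CAD 50792.46

Import duty = 338616.37 × 15% = 50792.46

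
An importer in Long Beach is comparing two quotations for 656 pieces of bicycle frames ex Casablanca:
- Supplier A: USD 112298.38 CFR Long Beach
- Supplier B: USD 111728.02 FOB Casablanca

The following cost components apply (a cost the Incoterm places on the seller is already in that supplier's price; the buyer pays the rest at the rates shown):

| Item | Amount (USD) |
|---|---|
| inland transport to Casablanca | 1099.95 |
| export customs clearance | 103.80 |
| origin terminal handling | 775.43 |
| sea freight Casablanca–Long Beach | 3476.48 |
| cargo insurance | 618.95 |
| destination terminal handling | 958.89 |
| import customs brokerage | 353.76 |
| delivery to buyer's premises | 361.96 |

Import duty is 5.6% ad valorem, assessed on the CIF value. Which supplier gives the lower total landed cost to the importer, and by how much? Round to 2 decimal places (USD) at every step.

Supplier A (CFR):
CIF value = CFR price + insurance = 112298.38 + 618.95 = 112917.33
Import duty = 112917.33 × 5.6% = 6323.37
Buyer bears (A): 618.95 + 958.89 + 353.76 + 361.96 = 2293.56
Landed cost (A) = invoice 112298.38 + 2293.56 + duty 6323.37 = 120915.31
Supplier B (FOB):
CIF value = FOB price + freight + insurance = 111728.02 + 3476.48 + 618.95 = 115823.45
Import duty = 115823.45 × 5.6% = 6486.11
Buyer bears (B): 3476.48 + 618.95 + 958.89 + 353.76 + 361.96 = 5770.04
Landed cost (B) = invoice 111728.02 + 5770.04 + duty 6486.11 = 123984.17
Difference = |120915.31 − 123984.17| = 3068.86

Supplier A is cheaper by USD 3068.86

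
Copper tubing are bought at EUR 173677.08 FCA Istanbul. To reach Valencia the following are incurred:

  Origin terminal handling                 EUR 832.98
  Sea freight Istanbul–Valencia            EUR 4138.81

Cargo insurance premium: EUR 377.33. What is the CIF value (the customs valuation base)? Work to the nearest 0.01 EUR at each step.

CIF value: EUR 179026.20

CIF = FCA price + pre-shipment costs + freight + insurance
CIF = 173677.08 + 832.98 + 4138.81 + 377.33 = 179026.20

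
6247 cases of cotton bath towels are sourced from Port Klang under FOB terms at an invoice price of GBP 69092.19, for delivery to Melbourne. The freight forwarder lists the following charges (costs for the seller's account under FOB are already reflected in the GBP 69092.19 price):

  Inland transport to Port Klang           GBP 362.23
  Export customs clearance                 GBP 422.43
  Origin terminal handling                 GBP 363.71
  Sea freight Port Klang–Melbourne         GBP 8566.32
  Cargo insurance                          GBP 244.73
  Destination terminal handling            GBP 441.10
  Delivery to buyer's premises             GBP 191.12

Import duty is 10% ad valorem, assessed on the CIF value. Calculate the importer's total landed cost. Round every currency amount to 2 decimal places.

FOB: the seller bears costs until goods are on board at the origin port; the buyer bears freight, insurance and all costs thereafter.
Already in the invoice (seller's account under FOB): inland to port, export clearance, origin terminal — exclude.
CIF value = FOB price + freight + insurance = 69092.19 + 8566.32 + 244.73 = 77903.24
Import duty = 77903.24 × 10% = 7790.32
Buyer bears: freight 8566.32 + insurance 244.73 + destination terminal 441.10 + delivery 191.12 + duty 7790.32 = 17233.59
Landed cost = invoice 69092.19 + 17233.59 = 86325.78

Total landed cost: GBP 86325.78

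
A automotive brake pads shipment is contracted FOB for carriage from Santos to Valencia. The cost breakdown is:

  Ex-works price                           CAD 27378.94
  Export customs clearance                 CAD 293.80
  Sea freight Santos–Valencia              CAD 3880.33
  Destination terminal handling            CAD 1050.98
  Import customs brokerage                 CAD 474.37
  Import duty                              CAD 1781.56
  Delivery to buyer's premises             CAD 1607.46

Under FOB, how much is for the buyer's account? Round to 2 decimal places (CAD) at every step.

Buyer's account: CAD 8794.70

FOB: the seller bears costs until goods are on board at the origin port; the buyer bears freight, insurance and all costs thereafter.
Seller's account: goods 27378.94 + export clearance 293.80 = 27672.74
Buyer's account: freight 3880.33 + destination terminal 1050.98 + brokerage 474.37 + duty 1781.56 + delivery 1607.46 = 8794.70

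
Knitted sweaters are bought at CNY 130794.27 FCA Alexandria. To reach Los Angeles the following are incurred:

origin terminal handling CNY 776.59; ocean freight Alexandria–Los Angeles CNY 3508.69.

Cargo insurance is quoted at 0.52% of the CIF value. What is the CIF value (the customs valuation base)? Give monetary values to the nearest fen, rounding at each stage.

Let C be the CIF value. C = FCA price + pre-shipment costs + freight + 0.52% × C
C − 0.52% × C = 130794.27 + 776.59 + 3508.69
0.9948 × C = 135079.55
C = 135079.55 / 0.9948 = 135785.64
Insurance premium = 0.52% × 135785.64 = 706.09

CIF value: CNY 135785.64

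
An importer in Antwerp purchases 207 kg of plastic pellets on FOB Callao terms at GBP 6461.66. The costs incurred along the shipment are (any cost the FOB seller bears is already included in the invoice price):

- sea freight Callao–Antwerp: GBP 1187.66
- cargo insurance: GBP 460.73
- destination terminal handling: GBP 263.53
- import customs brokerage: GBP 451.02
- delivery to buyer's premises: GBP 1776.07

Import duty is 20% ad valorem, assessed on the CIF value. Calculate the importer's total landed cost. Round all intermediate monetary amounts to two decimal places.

FOB: the seller bears costs until goods are on board at the origin port; the buyer bears freight, insurance and all costs thereafter.
CIF value = FOB price + freight + insurance = 6461.66 + 1187.66 + 460.73 = 8110.05
Import duty = 8110.05 × 20% = 1622.01
Buyer bears: freight 1187.66 + insurance 460.73 + destination terminal 263.53 + brokerage 451.02 + delivery 1776.07 + duty 1622.01 = 5761.02
Landed cost = invoice 6461.66 + 5761.02 = 12222.68

Total landed cost: GBP 12222.68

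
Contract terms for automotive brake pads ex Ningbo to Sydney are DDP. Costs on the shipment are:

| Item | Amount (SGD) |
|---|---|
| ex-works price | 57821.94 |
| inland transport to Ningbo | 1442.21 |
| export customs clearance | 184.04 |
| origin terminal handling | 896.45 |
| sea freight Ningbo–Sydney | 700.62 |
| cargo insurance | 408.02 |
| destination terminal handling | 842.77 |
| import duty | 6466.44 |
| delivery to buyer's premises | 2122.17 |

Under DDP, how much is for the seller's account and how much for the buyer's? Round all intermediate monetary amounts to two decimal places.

Seller: SGD 70884.66; buyer: SGD 0.00

DDP: the seller bears all costs including import duty.
Seller's account: goods 57821.94 + inland to port 1442.21 + export clearance 184.04 + origin terminal 896.45 + freight 700.62 + insurance 408.02 + destination terminal 842.77 + duty 6466.44 + delivery 2122.17 = 70884.66
Buyer's account: 0.00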